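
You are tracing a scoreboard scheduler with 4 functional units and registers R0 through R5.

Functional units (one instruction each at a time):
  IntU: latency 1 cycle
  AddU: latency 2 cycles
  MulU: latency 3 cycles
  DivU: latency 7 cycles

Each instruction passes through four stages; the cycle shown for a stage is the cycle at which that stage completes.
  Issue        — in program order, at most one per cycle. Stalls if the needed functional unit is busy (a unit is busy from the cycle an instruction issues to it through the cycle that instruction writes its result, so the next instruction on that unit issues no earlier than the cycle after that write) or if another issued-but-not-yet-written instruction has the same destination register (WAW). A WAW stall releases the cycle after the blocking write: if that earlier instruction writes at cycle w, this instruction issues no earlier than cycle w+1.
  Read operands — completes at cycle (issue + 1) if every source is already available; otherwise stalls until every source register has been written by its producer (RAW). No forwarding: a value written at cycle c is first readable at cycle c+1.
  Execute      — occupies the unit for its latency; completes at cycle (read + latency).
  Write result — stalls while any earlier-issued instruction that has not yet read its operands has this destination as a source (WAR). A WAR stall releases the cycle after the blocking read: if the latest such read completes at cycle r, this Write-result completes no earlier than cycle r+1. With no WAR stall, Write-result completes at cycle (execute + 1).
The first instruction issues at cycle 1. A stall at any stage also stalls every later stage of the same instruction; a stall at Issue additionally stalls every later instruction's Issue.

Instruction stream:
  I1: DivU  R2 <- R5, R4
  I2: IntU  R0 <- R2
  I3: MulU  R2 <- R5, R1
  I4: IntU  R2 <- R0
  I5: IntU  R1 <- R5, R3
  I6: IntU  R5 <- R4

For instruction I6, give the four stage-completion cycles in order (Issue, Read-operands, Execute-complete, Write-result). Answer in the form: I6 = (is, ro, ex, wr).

t=1  I1 dispatched to DivU
t=2  I1 operands ready; I2 dispatched to IntU
t=9  I1 complete
t=10  R2←I1
t=11  I2 operands ready; I3 dispatched to MulU
t=12  I2 complete; I3 operands ready
t=13  R0←I2
t=15  I3 complete
t=16  R2←I3
t=17  I4 dispatched to IntU
t=18  I4 operands ready
t=19  I4 complete
t=20  R2←I4
t=21  I5 dispatched to IntU
t=22  I5 operands ready
t=23  I5 complete
t=24  R1←I5
t=25  I6 dispatched to IntU
t=26  I6 operands ready
t=27  I6 complete
t=28  R5←I6

I6 = (25, 26, 27, 28)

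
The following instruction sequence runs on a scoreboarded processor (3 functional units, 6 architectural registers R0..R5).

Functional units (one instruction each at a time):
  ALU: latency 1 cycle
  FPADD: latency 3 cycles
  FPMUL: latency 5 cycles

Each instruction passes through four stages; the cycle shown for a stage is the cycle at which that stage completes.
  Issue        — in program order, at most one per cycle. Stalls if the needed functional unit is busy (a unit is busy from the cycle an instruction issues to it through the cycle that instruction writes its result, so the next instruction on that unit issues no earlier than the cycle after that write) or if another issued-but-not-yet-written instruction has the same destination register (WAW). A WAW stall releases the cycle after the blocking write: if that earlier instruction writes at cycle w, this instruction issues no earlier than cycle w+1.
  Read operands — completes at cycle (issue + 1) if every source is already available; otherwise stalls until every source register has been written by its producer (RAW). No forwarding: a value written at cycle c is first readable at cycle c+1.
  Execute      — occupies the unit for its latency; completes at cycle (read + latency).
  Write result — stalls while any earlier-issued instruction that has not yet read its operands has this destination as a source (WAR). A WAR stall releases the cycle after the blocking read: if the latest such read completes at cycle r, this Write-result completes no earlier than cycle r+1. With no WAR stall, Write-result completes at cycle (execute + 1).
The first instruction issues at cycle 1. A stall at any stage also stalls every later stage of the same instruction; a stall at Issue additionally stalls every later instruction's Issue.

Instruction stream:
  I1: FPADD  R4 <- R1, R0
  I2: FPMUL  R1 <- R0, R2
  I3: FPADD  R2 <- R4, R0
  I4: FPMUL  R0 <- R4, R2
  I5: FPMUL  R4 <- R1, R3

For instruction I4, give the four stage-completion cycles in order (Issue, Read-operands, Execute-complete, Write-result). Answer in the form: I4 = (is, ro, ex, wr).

t=1  issue I1 (FPADD)
t=2  I1 read-ops, issue I2 (FPMUL)
t=3  I2 read-ops
t=5  I1 finished on FPADD
t=6  I1→R4
t=7  issue I3 (FPADD)
t=8  I2 finished on FPMUL, I3 read-ops
t=9  I2→R1
t=10  issue I4 (FPMUL)
t=11  I3 finished on FPADD
t=12  I3→R2
t=13  I4 read-ops
t=18  I4 finished on FPMUL
t=19  I4→R0
t=20  issue I5 (FPMUL)
t=21  I5 read-ops
t=26  I5 finished on FPMUL
t=27  I5→R4

I4 = (10, 13, 18, 19)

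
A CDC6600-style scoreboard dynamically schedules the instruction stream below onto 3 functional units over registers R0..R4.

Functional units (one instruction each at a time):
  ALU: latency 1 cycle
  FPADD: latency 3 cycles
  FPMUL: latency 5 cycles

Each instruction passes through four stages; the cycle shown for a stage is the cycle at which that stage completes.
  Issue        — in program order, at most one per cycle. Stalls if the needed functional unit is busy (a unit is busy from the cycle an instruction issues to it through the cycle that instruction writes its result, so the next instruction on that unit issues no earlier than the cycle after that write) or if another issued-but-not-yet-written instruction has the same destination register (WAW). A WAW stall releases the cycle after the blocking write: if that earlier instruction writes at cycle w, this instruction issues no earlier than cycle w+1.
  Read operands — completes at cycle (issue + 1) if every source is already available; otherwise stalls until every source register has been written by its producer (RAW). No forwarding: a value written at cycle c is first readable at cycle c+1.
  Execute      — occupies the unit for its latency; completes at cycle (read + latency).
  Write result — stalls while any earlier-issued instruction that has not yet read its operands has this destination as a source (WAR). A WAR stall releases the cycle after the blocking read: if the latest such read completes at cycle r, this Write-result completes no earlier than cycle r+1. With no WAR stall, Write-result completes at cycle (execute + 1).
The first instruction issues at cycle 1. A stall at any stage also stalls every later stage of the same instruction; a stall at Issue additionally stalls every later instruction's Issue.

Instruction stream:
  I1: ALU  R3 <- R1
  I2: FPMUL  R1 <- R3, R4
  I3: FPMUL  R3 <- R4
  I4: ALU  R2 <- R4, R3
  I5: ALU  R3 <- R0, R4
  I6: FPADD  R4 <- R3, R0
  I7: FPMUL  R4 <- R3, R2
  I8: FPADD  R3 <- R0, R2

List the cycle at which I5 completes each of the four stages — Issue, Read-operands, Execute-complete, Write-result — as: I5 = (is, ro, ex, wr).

[1] I1→ALU
[2] I1 RO | I2→FPMUL
[3] I1 EX
[4] I1 WR R3
[5] I2 RO
[10] I2 EX
[11] I2 WR R1
[12] I3→FPMUL
[13] I3 RO | I4→ALU
[18] I3 EX
[19] I3 WR R3
[20] I4 RO
[21] I4 EX
[22] I4 WR R2
[23] I5→ALU
[24] I5 RO | I6→FPADD
[25] I5 EX
[26] I5 WR R3
[27] I6 RO
[30] I6 EX
[31] I6 WR R4
[32] I7→FPMUL
[33] I7 RO | I8→FPADD
[34] I8 RO
[37] I8 EX
[38] I7 EX | I8 WR R3
[39] I7 WR R4

I5 = (23, 24, 25, 26)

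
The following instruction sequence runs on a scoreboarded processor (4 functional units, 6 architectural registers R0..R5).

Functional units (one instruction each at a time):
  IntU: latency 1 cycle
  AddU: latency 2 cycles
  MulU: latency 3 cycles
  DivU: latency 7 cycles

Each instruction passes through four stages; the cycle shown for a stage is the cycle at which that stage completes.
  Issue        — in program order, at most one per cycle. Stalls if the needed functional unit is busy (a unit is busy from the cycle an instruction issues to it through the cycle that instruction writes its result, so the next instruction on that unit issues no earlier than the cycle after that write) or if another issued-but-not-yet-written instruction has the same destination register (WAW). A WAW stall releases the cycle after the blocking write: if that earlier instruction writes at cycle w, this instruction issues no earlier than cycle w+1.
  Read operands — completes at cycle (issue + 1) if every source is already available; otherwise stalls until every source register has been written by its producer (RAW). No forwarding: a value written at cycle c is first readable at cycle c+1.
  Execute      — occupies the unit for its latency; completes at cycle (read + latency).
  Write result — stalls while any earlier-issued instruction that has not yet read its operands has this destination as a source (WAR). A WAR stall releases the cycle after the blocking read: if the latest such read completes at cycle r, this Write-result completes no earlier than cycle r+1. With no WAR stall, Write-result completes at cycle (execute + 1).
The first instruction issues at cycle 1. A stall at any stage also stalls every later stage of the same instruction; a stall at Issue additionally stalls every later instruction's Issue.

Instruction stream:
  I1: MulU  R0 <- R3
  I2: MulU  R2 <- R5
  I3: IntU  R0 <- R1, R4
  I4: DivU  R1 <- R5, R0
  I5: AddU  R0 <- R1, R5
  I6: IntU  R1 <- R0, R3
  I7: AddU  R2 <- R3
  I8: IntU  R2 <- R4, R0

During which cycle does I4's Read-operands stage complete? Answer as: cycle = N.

[1] I1→MulU
[2] I1 RO
[5] I1 EX
[6] I1 WR R0
[7] I2→MulU
[8] I2 RO | I3→IntU
[9] I3 RO | I4→DivU
[10] I3 EX
[11] I2 EX | I3 WR R0
[12] I2 WR R2 | I4 RO | I5→AddU
[19] I4 EX
[20] I4 WR R1
[21] I5 RO | I6→IntU
[23] I5 EX
[24] I5 WR R0
[25] I6 RO | I7→AddU
[26] I6 EX | I7 RO
[27] I6 WR R1
[28] I7 EX
[29] I7 WR R2
[30] I8→IntU
[31] I8 RO
[32] I8 EX
[33] I8 WR R2

cycle = 12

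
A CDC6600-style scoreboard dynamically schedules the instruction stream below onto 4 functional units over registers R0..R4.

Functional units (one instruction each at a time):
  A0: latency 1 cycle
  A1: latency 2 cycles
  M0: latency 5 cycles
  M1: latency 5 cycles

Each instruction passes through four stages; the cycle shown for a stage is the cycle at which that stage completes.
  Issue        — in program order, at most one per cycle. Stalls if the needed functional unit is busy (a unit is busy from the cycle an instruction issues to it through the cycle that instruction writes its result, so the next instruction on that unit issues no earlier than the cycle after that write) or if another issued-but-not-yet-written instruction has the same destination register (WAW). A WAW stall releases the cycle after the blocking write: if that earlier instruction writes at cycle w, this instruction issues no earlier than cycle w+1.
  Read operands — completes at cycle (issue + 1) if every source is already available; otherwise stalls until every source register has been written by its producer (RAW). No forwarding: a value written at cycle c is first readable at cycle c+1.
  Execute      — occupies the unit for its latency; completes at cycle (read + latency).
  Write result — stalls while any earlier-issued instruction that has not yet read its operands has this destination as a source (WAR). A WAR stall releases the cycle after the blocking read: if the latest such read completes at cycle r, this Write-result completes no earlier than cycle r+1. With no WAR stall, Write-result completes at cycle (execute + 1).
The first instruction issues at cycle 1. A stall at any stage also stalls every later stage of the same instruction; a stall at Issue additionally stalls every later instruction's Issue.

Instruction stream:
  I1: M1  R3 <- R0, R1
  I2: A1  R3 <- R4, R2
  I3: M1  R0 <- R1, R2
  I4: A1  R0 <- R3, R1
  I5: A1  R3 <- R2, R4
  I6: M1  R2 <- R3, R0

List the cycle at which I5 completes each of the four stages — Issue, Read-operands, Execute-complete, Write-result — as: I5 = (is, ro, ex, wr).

I1 -> (1, 2, 7, 8)
I2 -> (9, 10, 12, 13)  // WAW R3: wait I1 write@8
I3 -> (10, 11, 16, 17)
I4 -> (18, 19, 21, 22)  // WAW R0: wait I3 write@17
I5 -> (23, 24, 26, 27)  // struct: A1 busy until I4 writes@22
I6 -> (24, 28, 33, 34)  // RAW R3: wait I5 write@27

I5 = (23, 24, 26, 27)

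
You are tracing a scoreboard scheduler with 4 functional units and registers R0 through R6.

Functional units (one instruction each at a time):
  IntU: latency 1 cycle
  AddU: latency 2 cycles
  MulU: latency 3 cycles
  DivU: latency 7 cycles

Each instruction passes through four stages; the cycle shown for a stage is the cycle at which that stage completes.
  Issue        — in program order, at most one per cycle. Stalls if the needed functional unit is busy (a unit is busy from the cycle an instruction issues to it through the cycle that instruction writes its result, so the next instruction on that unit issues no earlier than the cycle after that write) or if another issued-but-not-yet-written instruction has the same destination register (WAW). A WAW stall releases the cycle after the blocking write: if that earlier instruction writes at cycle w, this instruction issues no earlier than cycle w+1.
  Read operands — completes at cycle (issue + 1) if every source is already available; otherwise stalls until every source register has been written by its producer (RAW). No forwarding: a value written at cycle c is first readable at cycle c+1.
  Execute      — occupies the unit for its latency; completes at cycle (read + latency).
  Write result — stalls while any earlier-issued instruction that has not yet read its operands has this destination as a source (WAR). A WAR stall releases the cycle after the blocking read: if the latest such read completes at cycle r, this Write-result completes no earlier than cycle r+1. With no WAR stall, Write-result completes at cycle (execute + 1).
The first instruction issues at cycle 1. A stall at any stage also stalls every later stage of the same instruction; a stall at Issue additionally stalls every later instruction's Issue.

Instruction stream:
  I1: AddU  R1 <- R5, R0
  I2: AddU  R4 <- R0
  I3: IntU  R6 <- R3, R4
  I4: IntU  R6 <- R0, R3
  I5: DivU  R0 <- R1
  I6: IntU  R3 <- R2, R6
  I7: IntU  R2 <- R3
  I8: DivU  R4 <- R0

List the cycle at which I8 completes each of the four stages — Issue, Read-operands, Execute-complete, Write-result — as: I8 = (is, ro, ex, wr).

I8 = (25, 26, 33, 34)

t=1  I1 dispatched to AddU
t=2  I1 operands ready
t=4  I1 complete
t=5  R1←I1
t=6  I2 dispatched to AddU
t=7  I2 operands ready, I3 dispatched to IntU
t=9  I2 complete
t=10  R4←I2
t=11  I3 operands ready
t=12  I3 complete
t=13  R6←I3
t=14  I4 dispatched to IntU
t=15  I4 operands ready, I5 dispatched to DivU
t=16  I4 complete, I5 operands ready
t=17  R6←I4
t=18  I6 dispatched to IntU
t=19  I6 operands ready
t=20  I6 complete
t=21  R3←I6
t=22  I7 dispatched to IntU
t=23  I5 complete, I7 operands ready
t=24  R0←I5, I7 complete
t=25  R2←I7, I8 dispatched to DivU
t=26  I8 operands ready
t=33  I8 complete
t=34  R4←I8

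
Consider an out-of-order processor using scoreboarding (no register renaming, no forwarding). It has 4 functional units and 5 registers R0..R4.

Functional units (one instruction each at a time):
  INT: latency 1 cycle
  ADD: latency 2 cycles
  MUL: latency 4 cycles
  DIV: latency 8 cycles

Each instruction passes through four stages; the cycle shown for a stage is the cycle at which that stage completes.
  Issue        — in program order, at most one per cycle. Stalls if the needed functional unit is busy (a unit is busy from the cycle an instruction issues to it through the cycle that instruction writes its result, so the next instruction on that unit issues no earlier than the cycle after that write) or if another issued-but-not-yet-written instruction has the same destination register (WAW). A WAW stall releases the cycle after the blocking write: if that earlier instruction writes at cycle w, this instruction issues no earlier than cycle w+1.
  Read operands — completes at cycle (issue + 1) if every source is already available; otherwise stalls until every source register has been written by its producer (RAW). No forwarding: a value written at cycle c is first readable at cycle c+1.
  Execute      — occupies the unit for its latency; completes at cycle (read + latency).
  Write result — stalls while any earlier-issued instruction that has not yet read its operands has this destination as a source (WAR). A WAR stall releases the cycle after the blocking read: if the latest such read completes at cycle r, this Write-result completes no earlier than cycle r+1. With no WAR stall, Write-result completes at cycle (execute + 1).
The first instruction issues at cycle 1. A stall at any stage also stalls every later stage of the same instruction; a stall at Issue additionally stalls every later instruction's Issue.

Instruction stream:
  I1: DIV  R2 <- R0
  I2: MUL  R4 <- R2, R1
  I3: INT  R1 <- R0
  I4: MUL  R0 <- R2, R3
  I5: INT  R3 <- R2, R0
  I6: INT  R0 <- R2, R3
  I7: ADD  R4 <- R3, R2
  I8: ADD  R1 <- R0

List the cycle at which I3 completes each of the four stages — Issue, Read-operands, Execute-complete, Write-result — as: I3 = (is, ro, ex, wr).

I3 = (3, 4, 5, 13)

I1: IS=1 RO=2 EX=10 WR=11
I2: IS=2 RO=12 EX=16 WR=17  [RAW R2: wait I1 write@11]
I3: IS=3 RO=4 EX=5 WR=13  [WAR R1: wait I2 read@12]
I4: IS=18 RO=19 EX=23 WR=24  [struct: MUL busy until I2 writes@17]
I5: IS=19 RO=25 EX=26 WR=27  [RAW R0: wait I4 write@24]
I6: IS=28 RO=29 EX=30 WR=31  [struct: INT busy until I5 writes@27]
I7: IS=29 RO=30 EX=32 WR=33
I8: IS=34 RO=35 EX=37 WR=38  [struct: ADD busy until I7 writes@33]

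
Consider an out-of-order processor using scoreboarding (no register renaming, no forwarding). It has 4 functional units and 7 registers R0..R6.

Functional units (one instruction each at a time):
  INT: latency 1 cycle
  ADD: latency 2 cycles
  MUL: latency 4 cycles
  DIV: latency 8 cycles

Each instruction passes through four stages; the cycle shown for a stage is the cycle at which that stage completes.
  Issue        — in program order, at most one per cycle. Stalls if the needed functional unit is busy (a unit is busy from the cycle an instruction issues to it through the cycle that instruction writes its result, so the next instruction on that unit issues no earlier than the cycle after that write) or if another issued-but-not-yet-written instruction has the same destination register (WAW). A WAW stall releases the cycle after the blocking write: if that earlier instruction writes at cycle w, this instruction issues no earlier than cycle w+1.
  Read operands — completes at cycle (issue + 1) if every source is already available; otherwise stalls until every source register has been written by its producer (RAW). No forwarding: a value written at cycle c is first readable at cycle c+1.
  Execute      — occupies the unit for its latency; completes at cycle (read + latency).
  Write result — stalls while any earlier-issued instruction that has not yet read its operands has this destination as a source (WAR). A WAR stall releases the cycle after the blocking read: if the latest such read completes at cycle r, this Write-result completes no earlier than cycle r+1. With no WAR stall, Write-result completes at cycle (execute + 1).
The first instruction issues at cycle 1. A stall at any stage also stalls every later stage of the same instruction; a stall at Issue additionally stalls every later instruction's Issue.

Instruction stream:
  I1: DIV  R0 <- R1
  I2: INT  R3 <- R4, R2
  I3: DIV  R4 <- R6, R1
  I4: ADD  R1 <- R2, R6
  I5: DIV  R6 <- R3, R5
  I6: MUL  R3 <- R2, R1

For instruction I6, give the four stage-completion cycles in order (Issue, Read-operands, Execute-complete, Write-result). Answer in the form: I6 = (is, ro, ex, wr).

[1] I1→DIV
[2] I1 RO · I2→INT
[3] I2 RO
[4] I2 EX
[5] I2 WR R3
[10] I1 EX
[11] I1 WR R0
[12] I3→DIV
[13] I3 RO · I4→ADD
[14] I4 RO
[16] I4 EX
[17] I4 WR R1
[21] I3 EX
[22] I3 WR R4
[23] I5→DIV
[24] I5 RO · I6→MUL
[25] I6 RO
[29] I6 EX
[30] I6 WR R3
[32] I5 EX
[33] I5 WR R6

I6 = (24, 25, 29, 30)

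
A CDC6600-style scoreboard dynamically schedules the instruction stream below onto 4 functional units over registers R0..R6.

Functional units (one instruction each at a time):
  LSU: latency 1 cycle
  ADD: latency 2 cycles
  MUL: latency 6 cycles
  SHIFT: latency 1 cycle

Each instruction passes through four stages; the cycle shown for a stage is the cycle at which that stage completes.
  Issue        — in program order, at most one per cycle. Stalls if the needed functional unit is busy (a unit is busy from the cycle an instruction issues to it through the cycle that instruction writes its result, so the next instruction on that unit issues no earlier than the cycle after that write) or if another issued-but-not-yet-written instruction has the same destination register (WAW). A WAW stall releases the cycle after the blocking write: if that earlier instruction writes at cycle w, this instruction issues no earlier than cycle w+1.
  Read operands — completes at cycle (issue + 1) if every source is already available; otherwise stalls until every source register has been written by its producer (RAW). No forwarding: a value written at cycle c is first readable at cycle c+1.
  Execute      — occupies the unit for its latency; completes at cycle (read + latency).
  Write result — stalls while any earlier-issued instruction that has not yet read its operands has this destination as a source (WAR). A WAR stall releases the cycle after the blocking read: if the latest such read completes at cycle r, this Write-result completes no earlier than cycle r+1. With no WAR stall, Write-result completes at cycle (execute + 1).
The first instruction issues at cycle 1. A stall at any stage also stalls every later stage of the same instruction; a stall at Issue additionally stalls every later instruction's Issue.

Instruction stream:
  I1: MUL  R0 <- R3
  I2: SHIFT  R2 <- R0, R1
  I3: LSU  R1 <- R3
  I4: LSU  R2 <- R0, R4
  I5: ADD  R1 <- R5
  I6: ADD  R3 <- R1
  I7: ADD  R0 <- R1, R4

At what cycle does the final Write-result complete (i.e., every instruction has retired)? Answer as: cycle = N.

cycle = 28

t=1  issue I1 (MUL)
t=2  I1 read-ops | issue I2 (SHIFT)
t=3  issue I3 (LSU)
t=4  I3 read-ops
t=5  I3 finished on LSU
t=8  I1 finished on MUL
t=9  I1→R0
t=10  I2 read-ops
t=11  I2 finished on SHIFT | I3→R1
t=12  I2→R2
t=13  issue I4 (LSU)
t=14  I4 read-ops | issue I5 (ADD)
t=15  I4 finished on LSU | I5 read-ops
t=16  I4→R2
t=17  I5 finished on ADD
t=18  I5→R1
t=19  issue I6 (ADD)
t=20  I6 read-ops
t=22  I6 finished on ADD
t=23  I6→R3
t=24  issue I7 (ADD)
t=25  I7 read-ops
t=27  I7 finished on ADD
t=28  I7→R0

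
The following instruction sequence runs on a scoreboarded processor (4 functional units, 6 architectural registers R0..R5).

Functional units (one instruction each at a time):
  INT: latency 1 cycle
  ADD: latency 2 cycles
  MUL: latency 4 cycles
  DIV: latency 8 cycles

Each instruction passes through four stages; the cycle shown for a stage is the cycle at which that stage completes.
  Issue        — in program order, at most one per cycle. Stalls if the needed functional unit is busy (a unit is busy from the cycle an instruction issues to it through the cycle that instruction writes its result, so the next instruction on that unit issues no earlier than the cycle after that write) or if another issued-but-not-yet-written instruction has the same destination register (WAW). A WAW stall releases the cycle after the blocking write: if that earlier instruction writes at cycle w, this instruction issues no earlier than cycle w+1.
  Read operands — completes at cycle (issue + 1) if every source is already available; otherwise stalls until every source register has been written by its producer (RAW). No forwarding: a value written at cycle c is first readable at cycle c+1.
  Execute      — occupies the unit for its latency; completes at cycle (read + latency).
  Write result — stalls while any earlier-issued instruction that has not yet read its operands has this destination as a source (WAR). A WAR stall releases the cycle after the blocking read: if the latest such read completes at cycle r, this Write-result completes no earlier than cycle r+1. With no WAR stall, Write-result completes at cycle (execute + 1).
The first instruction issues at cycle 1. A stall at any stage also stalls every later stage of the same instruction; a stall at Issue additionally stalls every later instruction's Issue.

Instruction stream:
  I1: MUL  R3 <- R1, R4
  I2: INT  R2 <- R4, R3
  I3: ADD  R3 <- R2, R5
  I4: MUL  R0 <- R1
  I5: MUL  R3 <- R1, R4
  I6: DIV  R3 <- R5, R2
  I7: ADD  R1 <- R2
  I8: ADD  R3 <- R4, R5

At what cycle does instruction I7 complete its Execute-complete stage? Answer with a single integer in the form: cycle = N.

cycle = 27

  I1 | 1 | 2 | 6 | 7
  I2 | 2 | 8 | 9 | 10   RAW R3: wait I1 write@7
  I3 | 8 | 11 | 13 | 14   WAW R3: wait I1 write@7 · RAW R2: wait I2 write@10
  I4 | 9 | 10 | 14 | 15
  I5 | 16 | 17 | 21 | 22   struct: MUL busy until I4 writes@15
  I6 | 23 | 24 | 32 | 33   WAW R3: wait I5 write@22
  I7 | 24 | 25 | 27 | 28
  I8 | 34 | 35 | 37 | 38   WAW R3: wait I6 write@33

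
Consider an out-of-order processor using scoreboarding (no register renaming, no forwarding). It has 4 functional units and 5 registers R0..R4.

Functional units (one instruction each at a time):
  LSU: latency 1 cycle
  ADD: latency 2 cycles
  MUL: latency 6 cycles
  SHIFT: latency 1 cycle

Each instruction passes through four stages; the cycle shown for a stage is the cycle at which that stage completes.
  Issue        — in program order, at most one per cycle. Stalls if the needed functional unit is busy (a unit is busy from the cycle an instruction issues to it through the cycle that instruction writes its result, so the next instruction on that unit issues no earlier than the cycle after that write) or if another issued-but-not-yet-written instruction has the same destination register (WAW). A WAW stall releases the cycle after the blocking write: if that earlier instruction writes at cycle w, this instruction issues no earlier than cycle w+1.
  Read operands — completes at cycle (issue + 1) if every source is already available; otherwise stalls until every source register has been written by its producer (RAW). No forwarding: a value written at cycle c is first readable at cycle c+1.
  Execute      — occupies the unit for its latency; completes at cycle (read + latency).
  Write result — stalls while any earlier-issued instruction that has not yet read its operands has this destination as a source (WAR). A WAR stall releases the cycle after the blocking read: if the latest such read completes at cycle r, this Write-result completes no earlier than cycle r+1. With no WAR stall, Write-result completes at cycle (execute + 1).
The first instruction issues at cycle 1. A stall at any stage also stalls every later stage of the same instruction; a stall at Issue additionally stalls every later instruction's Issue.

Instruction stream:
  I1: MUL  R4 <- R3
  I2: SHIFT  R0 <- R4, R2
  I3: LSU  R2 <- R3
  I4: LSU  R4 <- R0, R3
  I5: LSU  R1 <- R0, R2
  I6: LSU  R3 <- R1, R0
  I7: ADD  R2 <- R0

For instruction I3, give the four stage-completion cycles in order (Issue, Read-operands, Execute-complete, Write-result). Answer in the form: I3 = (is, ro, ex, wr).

I3 = (3, 4, 5, 11)

I1: IS=1 RO=2 EX=8 WR=9
I2: IS=2 RO=10 EX=11 WR=12  [RAW R4: wait I1 write@9]
I3: IS=3 RO=4 EX=5 WR=11  [WAR R2: wait I2 read@10]
I4: IS=12 RO=13 EX=14 WR=15  [struct: LSU busy until I3 writes@11]
I5: IS=16 RO=17 EX=18 WR=19  [struct: LSU busy until I4 writes@15]
I6: IS=20 RO=21 EX=22 WR=23  [struct: LSU busy until I5 writes@19]
I7: IS=21 RO=22 EX=24 WR=25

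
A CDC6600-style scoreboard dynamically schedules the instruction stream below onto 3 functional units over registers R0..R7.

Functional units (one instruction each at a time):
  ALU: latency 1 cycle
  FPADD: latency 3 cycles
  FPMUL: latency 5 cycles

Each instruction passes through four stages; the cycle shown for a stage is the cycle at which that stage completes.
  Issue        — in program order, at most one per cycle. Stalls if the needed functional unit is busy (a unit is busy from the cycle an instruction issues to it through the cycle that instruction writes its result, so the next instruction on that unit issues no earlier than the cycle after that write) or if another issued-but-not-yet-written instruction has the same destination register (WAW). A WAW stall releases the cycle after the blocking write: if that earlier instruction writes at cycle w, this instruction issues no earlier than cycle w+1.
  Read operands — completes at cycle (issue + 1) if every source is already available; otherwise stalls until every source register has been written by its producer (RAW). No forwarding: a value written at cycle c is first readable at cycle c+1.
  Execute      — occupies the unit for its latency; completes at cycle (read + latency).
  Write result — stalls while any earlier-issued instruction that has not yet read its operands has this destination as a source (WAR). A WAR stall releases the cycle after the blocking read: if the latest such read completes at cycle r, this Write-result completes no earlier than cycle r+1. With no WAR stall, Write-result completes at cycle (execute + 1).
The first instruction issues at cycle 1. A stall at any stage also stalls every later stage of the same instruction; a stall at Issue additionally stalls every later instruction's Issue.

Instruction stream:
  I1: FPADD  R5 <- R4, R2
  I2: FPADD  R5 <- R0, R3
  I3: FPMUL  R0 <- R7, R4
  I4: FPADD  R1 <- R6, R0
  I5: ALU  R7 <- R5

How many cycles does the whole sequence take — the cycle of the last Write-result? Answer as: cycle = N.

cycle 1: I1 issues→FPADD
cycle 2: I1 reads
cycle 5: I1 exec-done
cycle 6: I1 writes R5
cycle 7: I2 issues→FPADD
cycle 8: I2 reads | I3 issues→FPMUL
cycle 9: I3 reads
cycle 11: I2 exec-done
cycle 12: I2 writes R5
cycle 13: I4 issues→FPADD
cycle 14: I3 exec-done | I5 issues→ALU
cycle 15: I3 writes R0 | I5 reads
cycle 16: I4 reads | I5 exec-done
cycle 17: I5 writes R7
cycle 19: I4 exec-done
cycle 20: I4 writes R1

cycle = 20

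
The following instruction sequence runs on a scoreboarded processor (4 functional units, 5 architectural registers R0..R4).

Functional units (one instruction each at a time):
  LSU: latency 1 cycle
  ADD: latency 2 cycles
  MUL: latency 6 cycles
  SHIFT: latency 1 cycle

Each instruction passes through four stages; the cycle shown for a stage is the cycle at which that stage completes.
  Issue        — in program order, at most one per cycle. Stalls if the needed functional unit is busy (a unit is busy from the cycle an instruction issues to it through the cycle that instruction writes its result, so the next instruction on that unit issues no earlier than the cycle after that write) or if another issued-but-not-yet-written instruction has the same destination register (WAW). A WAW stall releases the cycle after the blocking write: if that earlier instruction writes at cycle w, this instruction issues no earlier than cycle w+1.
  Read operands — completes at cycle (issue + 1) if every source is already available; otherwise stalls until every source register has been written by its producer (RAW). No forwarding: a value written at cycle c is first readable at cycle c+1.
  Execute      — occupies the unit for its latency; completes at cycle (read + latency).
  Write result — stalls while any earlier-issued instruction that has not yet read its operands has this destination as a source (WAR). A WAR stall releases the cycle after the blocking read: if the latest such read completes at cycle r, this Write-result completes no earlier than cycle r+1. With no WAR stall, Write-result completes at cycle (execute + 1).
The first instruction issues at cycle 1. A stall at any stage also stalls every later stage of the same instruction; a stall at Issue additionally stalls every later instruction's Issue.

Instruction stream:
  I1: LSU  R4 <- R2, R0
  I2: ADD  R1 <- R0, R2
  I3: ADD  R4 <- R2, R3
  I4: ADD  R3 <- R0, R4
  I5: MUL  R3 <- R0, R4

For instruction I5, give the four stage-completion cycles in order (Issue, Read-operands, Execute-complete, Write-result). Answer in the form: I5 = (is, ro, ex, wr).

I5 = (17, 18, 24, 25)

cycle 1: I1→LSU
cycle 2: I1 RO, I2→ADD
cycle 3: I1 EX, I2 RO
cycle 4: I1 WR R4
cycle 5: I2 EX
cycle 6: I2 WR R1
cycle 7: I3→ADD
cycle 8: I3 RO
cycle 10: I3 EX
cycle 11: I3 WR R4
cycle 12: I4→ADD
cycle 13: I4 RO
cycle 15: I4 EX
cycle 16: I4 WR R3
cycle 17: I5→MUL
cycle 18: I5 RO
cycle 24: I5 EX
cycle 25: I5 WR R3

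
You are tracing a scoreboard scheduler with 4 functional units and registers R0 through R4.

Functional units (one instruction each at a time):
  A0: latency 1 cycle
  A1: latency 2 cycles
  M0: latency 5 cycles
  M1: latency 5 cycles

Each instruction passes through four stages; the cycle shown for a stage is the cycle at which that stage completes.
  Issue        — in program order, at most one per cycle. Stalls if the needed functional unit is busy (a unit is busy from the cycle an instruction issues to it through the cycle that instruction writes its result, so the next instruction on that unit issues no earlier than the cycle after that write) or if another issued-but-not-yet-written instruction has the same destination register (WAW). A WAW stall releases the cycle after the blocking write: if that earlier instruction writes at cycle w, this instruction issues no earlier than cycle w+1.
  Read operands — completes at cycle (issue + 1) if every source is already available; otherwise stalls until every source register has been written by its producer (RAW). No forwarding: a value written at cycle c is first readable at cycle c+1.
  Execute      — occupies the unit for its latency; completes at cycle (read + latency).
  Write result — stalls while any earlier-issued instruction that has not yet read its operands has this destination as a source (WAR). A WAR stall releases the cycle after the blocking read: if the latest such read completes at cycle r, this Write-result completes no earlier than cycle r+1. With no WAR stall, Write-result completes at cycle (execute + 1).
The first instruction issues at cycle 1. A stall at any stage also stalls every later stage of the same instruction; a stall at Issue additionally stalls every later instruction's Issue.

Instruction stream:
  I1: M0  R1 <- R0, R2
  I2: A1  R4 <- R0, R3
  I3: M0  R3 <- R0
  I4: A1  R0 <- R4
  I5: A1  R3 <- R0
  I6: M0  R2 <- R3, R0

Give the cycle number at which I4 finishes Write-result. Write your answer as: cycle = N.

cycle = 14

t=1  I1 dispatched to M0
t=2  I1 operands ready · I2 dispatched to A1
t=3  I2 operands ready
t=5  I2 complete
t=6  R4←I2
t=7  I1 complete
t=8  R1←I1
t=9  I3 dispatched to M0
t=10  I3 operands ready · I4 dispatched to A1
t=11  I4 operands ready
t=13  I4 complete
t=14  R0←I4
t=15  I3 complete
t=16  R3←I3
t=17  I5 dispatched to A1
t=18  I5 operands ready · I6 dispatched to M0
t=20  I5 complete
t=21  R3←I5
t=22  I6 operands ready
t=27  I6 complete
t=28  R2←I6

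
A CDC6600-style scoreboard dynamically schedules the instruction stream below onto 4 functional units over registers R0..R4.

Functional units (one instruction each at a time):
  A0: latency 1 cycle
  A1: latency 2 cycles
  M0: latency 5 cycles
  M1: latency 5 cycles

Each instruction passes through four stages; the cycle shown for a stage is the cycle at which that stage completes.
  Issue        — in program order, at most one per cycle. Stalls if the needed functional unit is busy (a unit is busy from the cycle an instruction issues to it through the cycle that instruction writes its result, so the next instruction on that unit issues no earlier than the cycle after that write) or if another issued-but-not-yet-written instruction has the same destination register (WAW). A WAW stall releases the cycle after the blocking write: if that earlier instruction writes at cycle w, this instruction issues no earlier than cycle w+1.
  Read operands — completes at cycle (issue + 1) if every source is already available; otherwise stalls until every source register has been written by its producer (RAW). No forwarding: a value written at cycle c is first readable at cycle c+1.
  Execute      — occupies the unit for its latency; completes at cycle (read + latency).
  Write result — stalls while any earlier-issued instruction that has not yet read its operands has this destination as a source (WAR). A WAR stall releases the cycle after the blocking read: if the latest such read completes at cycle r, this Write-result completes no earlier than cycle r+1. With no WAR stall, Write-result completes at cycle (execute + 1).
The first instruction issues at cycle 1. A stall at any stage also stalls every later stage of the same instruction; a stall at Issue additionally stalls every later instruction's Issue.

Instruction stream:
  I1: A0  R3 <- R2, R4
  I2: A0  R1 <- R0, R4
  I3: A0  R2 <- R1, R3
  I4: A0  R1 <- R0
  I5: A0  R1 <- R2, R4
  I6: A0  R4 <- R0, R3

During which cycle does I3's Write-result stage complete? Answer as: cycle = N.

cycle = 12

I1  is:1  ro:2  ex:3  wr:4
I2  is:5  ro:6  ex:7  wr:8  — struct: A0 busy until I1 writes@4
I3  is:9  ro:10  ex:11  wr:12  — struct: A0 busy until I2 writes@8
I4  is:13  ro:14  ex:15  wr:16  — struct: A0 busy until I3 writes@12
I5  is:17  ro:18  ex:19  wr:20  — struct: A0 busy until I4 writes@16
I6  is:21  ro:22  ex:23  wr:24  — struct: A0 busy until I5 writes@20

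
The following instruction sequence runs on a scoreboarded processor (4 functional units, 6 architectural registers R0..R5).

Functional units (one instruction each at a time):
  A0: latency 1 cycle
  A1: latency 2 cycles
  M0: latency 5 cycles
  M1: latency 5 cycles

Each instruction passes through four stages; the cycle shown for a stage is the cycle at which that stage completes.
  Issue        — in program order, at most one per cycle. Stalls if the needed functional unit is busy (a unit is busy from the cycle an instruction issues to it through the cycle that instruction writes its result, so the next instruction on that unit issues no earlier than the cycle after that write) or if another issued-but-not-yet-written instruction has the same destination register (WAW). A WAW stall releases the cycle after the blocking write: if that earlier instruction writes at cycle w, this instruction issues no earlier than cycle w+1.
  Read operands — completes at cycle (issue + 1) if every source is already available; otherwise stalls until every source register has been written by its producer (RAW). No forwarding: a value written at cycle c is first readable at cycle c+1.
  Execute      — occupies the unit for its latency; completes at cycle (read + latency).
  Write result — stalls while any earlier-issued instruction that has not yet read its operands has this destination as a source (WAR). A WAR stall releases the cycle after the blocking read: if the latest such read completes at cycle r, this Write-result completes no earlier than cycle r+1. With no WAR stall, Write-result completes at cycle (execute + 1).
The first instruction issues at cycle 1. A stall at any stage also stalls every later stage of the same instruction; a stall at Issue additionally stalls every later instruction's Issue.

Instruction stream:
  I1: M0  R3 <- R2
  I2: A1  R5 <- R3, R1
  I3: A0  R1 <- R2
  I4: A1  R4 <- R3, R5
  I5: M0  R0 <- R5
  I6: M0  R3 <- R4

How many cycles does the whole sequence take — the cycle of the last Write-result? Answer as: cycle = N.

c1: issue I1 (M0)
c2: I1 read-ops, issue I2 (A1)
c3: issue I3 (A0)
c4: I3 read-ops
c5: I3 finished on A0
c7: I1 finished on M0
c8: I1→R3
c9: I2 read-ops
c10: I3→R1
c11: I2 finished on A1
c12: I2→R5
c13: issue I4 (A1)
c14: I4 read-ops, issue I5 (M0)
c15: I5 read-ops
c16: I4 finished on A1
c17: I4→R4
c20: I5 finished on M0
c21: I5→R0
c22: issue I6 (M0)
c23: I6 read-ops
c28: I6 finished on M0
c29: I6→R3

cycle = 29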